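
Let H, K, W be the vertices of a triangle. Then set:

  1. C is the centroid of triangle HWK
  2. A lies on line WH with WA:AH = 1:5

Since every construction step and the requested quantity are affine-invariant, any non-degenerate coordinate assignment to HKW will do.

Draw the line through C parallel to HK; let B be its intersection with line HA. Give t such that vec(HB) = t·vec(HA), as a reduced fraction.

Assign H = (0, 0), K = (1, 0), W = (0, 1) — the answer is frame-independent, so this choice is without loss of generality.
1. C is the centroid of triangle HWK ⇒ C = (1/3, 1/3)
2. A lies on line WH with WA:AH = 1:5 ⇒ A = (0, 5/6)
through C parallel to HK: direction (1, 0); meets HA at B = (0, 1/3)
B = H + t·(A−H) with t = 2/5

t = 2/5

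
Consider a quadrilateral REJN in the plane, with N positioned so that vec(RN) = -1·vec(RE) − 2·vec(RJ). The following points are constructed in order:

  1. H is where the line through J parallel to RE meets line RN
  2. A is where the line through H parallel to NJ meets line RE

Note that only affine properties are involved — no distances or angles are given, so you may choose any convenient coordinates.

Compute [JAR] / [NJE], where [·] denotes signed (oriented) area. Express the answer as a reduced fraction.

[JAR]:[NJE] = 1/24

Work in coordinates with R = (0, 0), E = (1, 0), J = (0, 1), N = (-1, -2).
1. H is where the line through J parallel to RE meets line RN ⇒ H = (1/2, 1)
2. A is where the line through H parallel to NJ meets line RE ⇒ A = (1/6, 0)
2·[JAR] = -1/6, 2·[NJE] = -4
[JAR]:[NJE] = -1/6:-4 = 1/24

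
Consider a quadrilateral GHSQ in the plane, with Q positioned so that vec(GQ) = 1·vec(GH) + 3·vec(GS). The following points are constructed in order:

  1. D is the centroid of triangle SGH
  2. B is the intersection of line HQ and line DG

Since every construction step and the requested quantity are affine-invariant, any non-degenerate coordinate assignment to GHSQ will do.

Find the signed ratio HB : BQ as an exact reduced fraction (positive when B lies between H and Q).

HB:BQ = 1/2

Work in coordinates with G = (0, 0), H = (1, 0), S = (0, 1), Q = (1, 3).
1. D is the centroid of triangle SGH ⇒ D = (1/3, 1/3)
2. B is the intersection of line HQ and line DG ⇒ B = (1, 1)
B = H + t·(Q−H) with t = 1/3, so HB:BQ = t:(1−t) = 1/3:2/3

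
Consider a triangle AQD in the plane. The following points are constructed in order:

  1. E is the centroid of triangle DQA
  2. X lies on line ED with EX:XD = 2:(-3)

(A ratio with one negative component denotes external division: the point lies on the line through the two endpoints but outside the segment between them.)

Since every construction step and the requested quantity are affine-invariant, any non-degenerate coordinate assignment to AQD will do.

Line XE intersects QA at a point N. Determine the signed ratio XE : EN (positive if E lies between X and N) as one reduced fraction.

XE:EN = -4

Set A = (0, 0), Q = (1, 0), D = (0, 1); any affine frame gives the same invariant.
1. E is the centroid of triangle DQA ⇒ E = (1/3, 1/3)
2. X lies on line ED with EX:XD = 2:(-3) ⇒ X = (1, -1)
line XE meets QA at N = (1/2, 0)
E = X + t·(N−X) with t = 4/3, so XE:EN = 4/3:-1/3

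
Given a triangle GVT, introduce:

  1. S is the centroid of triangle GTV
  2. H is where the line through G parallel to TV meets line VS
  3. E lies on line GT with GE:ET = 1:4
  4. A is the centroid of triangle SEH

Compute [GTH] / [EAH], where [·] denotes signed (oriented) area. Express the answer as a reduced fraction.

Choose coordinates G = (0, 0), V = (1, 0), T = (0, 1).
1. S is the centroid of triangle GTV ⇒ S = (1/3, 1/3)
2. H is where the line through G parallel to TV meets line VS ⇒ H = (-1, 1)
3. E lies on line GT with GE:ET = 1:4 ⇒ E = (0, 1/5)
4. A is the centroid of triangle SEH ⇒ A = (-2/9, 23/45)
2·[GTH] = 1, 2·[EAH] = 2/15
[GTH]:[EAH] = 1:2/15 = 15/2

[GTH]:[EAH] = 15/2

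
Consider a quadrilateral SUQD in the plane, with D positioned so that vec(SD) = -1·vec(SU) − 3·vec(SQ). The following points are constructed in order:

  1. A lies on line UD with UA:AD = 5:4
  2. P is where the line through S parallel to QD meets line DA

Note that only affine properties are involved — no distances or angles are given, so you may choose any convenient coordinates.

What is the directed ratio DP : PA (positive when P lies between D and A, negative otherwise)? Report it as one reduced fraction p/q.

DP:PA = 9/11

Set S = (0, 0), U = (1, 0), Q = (0, 1), D = (-1, -3); any affine frame gives the same invariant.
1. A lies on line UD with UA:AD = 5:4 ⇒ A = (-1/9, -5/3)
2. P is where the line through S parallel to QD meets line DA ⇒ P = (-3/5, -12/5)
P = D + t·(A−D) with t = 9/20, so DP:PA = t:(1−t) = 9/20:11/20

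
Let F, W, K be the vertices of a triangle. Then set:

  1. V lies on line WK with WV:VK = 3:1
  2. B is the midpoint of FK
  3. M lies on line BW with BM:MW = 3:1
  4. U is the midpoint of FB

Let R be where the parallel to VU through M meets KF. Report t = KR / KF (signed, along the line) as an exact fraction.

Work in coordinates with F = (0, 0), W = (1, 0), K = (0, 1).
1. V lies on line WK with WV:VK = 3:1 ⇒ V = (1/4, 3/4)
2. B is the midpoint of FK ⇒ B = (0, 1/2)
3. M lies on line BW with BM:MW = 3:1 ⇒ M = (3/4, 1/8)
4. U is the midpoint of FB ⇒ U = (0, 1/4)
through M parallel to VU: direction (-1/4, -1/2); meets KF at R = (0, -11/8)
R = K + t·(F−K) with t = 19/8

t = 19/8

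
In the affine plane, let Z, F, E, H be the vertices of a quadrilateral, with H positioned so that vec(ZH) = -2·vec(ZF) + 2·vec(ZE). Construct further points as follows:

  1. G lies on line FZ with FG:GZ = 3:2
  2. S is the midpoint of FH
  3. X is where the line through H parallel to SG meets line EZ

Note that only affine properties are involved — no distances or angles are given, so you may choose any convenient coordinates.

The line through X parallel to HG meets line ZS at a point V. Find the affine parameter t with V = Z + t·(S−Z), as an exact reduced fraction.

Set Z = (0, 0), F = (1, 0), E = (0, 1), H = (-2, 2); any affine frame gives the same invariant.
1. G lies on line FZ with FG:GZ = 3:2 ⇒ G = (2/5, 0)
2. S is the midpoint of FH ⇒ S = (-1/2, 1)
3. X is where the line through H parallel to SG meets line EZ ⇒ X = (0, -2/9)
through X parallel to HG: direction (12/5, -2); meets ZS at V = (4/21, -8/21)
V = Z + t·(S−Z) with t = -8/21

t = -8/21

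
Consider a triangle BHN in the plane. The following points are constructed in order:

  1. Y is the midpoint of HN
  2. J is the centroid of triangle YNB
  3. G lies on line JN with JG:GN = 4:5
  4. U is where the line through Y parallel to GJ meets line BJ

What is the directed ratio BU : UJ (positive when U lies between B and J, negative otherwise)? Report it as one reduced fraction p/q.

BU:UJ = -2

Work in coordinates with B = (0, 0), H = (1, 0), N = (0, 1).
1. Y is the midpoint of HN ⇒ Y = (1/2, 1/2)
2. J is the centroid of triangle YNB ⇒ J = (1/6, 1/2)
3. G lies on line JN with JG:GN = 4:5 ⇒ G = (5/54, 13/18)
4. U is where the line through Y parallel to GJ meets line BJ ⇒ U = (1/3, 1)
U = B + t·(J−B) with t = 2, so BU:UJ = t:(1−t) = 2:-1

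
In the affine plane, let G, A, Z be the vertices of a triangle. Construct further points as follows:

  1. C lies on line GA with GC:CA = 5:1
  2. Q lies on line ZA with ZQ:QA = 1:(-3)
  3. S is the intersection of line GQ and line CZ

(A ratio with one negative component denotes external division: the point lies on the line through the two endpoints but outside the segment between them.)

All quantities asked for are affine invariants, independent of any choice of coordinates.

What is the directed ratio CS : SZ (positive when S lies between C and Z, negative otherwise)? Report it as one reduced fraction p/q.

Choose coordinates G = (0, 0), A = (1, 0), Z = (0, 1).
1. C lies on line GA with GC:CA = 5:1 ⇒ C = (5/6, 0)
2. Q lies on line ZA with ZQ:QA = 1:(-3) ⇒ Q = (-1/2, 3/2)
3. S is the intersection of line GQ and line CZ ⇒ S = (-5/9, 5/3)
S = C + t·(Z−C) with t = 5/3, so CS:SZ = t:(1−t) = 5/3:-2/3

CS:SZ = -5/2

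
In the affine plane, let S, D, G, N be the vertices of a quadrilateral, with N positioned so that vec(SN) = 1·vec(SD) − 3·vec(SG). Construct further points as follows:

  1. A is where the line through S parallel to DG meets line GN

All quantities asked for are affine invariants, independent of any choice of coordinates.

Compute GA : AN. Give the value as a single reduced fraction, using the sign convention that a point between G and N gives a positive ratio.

GA:AN = 1/2

Work in coordinates with S = (0, 0), D = (1, 0), G = (0, 1), N = (1, -3).
1. A is where the line through S parallel to DG meets line GN ⇒ A = (1/3, -1/3)
A = G + t·(N−G) with t = 1/3, so GA:AN = t:(1−t) = 1/3:2/3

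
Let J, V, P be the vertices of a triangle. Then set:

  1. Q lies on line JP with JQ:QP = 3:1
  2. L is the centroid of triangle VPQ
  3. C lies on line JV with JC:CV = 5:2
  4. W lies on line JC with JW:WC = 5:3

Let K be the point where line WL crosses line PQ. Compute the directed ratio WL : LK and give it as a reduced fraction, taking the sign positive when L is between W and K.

WL:LK = 19/56

Work in coordinates with J = (0, 0), V = (1, 0), P = (0, 1).
1. Q lies on line JP with JQ:QP = 3:1 ⇒ Q = (0, 3/4)
2. L is the centroid of triangle VPQ ⇒ L = (1/3, 7/12)
3. C lies on line JV with JC:CV = 5:2 ⇒ C = (5/7, 0)
4. W lies on line JC with JW:WC = 5:3 ⇒ W = (25/56, 0)
line WL meets PQ at K = (0, 175/76)
L = W + t·(K−W) with t = 19/75, so WL:LK = 19/75:56/75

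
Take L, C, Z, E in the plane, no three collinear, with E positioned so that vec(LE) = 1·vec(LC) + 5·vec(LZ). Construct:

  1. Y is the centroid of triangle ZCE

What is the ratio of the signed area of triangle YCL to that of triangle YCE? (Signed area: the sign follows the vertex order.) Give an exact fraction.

[YCL]:[YCE] = -6/5

Work in coordinates with L = (0, 0), C = (1, 0), Z = (0, 1), E = (1, 5).
1. Y is the centroid of triangle ZCE ⇒ Y = (2/3, 2)
2·[YCL] = -2, 2·[YCE] = 5/3
[YCL]:[YCE] = -2:5/3 = -6/5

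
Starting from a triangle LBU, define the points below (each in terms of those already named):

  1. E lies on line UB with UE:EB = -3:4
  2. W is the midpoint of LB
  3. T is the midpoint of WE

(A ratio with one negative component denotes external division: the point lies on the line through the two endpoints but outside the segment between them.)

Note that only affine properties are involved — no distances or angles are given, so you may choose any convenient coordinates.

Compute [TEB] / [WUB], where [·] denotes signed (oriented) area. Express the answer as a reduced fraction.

[TEB]:[WUB] = 2

Assign L = (0, 0), B = (1, 0), U = (0, 1) — the answer is frame-independent, so this choice is without loss of generality.
1. E lies on line UB with UE:EB = -3:4 ⇒ E = (-3, 4)
2. W is the midpoint of LB ⇒ W = (1/2, 0)
3. T is the midpoint of WE ⇒ T = (-5/4, 2)
2·[TEB] = -1, 2·[WUB] = -1/2
[TEB]:[WUB] = -1:-1/2 = 2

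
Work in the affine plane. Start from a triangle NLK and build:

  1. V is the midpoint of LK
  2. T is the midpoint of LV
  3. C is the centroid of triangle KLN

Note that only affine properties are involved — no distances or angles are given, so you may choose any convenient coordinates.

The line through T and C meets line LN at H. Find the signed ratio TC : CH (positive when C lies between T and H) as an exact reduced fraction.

TC:CH = -1/4

Set N = (0, 0), L = (1, 0), K = (0, 1); any affine frame gives the same invariant.
1. V is the midpoint of LK ⇒ V = (1/2, 1/2)
2. T is the midpoint of LV ⇒ T = (3/4, 1/4)
3. C is the centroid of triangle KLN ⇒ C = (1/3, 1/3)
line TC meets LN at H = (2, 0)
C = T + t·(H−T) with t = -1/3, so TC:CH = -1/3:4/3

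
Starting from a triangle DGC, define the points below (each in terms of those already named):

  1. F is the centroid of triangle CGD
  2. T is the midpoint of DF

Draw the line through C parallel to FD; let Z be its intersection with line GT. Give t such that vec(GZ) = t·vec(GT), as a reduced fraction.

t = 2

Set D = (0, 0), G = (1, 0), C = (0, 1); any affine frame gives the same invariant.
1. F is the centroid of triangle CGD ⇒ F = (1/3, 1/3)
2. T is the midpoint of DF ⇒ T = (1/6, 1/6)
through C parallel to FD: direction (-1/3, -1/3); meets GT at Z = (-2/3, 1/3)
Z = G + t·(T−G) with t = 2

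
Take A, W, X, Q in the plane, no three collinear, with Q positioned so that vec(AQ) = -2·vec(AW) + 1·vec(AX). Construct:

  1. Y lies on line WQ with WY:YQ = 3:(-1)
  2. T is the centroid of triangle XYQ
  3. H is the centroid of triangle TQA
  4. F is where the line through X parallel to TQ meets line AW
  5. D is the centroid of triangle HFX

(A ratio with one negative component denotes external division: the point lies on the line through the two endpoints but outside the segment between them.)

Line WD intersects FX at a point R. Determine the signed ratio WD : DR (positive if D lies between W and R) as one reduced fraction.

Work in coordinates with A = (0, 0), W = (1, 0), X = (0, 1), Q = (-2, 1).
1. Y lies on line WQ with WY:YQ = 3:(-1) ⇒ Y = (-7/2, 3/2)
2. T is the centroid of triangle XYQ ⇒ T = (-11/6, 7/6)
3. H is the centroid of triangle TQA ⇒ H = (-23/18, 13/18)
4. F is where the line through X parallel to TQ meets line AW ⇒ F = (-1, 0)
5. D is the centroid of triangle HFX ⇒ D = (-41/54, 31/54)
line WD meets FX at R = (-32/63, 31/63)
D = W + t·(R−W) with t = 7/6, so WD:DR = 7/6:-1/6

WD:DR = -7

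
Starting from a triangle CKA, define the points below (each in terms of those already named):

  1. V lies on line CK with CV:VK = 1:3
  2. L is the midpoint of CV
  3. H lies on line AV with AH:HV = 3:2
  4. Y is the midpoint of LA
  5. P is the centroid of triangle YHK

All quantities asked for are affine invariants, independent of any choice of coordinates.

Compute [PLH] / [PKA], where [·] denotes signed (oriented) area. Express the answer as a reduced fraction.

[PLH]:[PKA] = -25/71

Assign C = (0, 0), K = (1, 0), A = (0, 1) — the answer is frame-independent, so this choice is without loss of generality.
1. V lies on line CK with CV:VK = 1:3 ⇒ V = (1/4, 0)
2. L is the midpoint of CV ⇒ L = (1/8, 0)
3. H lies on line AV with AH:HV = 3:2 ⇒ H = (3/20, 2/5)
4. Y is the midpoint of LA ⇒ Y = (1/16, 1/2)
5. P is the centroid of triangle YHK ⇒ P = (97/240, 3/10)
2·[PLH] = -5/48, 2·[PKA] = 71/240
[PLH]:[PKA] = -5/48:71/240 = -25/71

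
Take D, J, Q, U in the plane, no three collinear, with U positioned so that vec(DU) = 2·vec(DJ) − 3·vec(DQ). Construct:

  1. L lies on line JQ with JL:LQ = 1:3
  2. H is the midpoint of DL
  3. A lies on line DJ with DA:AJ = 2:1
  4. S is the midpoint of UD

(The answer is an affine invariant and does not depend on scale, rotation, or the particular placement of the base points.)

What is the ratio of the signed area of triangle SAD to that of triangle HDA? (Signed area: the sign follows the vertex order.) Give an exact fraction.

[SAD]:[HDA] = 12

Work in coordinates with D = (0, 0), J = (1, 0), Q = (0, 1), U = (2, -3).
1. L lies on line JQ with JL:LQ = 1:3 ⇒ L = (3/4, 1/4)
2. H is the midpoint of DL ⇒ H = (3/8, 1/8)
3. A lies on line DJ with DA:AJ = 2:1 ⇒ A = (2/3, 0)
4. S is the midpoint of UD ⇒ S = (1, -3/2)
2·[SAD] = 1, 2·[HDA] = 1/12
[SAD]:[HDA] = 1:1/12 = 12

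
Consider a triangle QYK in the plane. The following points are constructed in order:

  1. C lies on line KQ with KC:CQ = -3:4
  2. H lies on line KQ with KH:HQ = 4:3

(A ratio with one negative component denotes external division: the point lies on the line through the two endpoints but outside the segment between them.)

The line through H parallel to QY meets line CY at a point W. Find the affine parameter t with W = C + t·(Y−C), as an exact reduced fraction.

Set Q = (0, 0), Y = (1, 0), K = (0, 1); any affine frame gives the same invariant.
1. C lies on line KQ with KC:CQ = -3:4 ⇒ C = (0, 4)
2. H lies on line KQ with KH:HQ = 4:3 ⇒ H = (0, 3/7)
through H parallel to QY: direction (1, 0); meets CY at W = (25/28, 3/7)
W = C + t·(Y−C) with t = 25/28

t = 25/28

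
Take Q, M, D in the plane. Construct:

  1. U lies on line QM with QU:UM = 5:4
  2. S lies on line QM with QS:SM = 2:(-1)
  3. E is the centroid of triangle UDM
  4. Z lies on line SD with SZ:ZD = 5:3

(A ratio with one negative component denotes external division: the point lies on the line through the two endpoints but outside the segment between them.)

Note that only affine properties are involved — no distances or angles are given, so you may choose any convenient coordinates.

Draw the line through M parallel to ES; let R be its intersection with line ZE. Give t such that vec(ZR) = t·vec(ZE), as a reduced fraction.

t = 91/55

Assign Q = (0, 0), M = (1, 0), D = (0, 1) — the answer is frame-independent, so this choice is without loss of generality.
1. U lies on line QM with QU:UM = 5:4 ⇒ U = (5/9, 0)
2. S lies on line QM with QS:SM = 2:(-1) ⇒ S = (2, 0)
3. E is the centroid of triangle UDM ⇒ E = (14/27, 1/3)
4. Z lies on line SD with SZ:ZD = 5:3 ⇒ Z = (3/4, 5/8)
through M parallel to ES: direction (40/27, -1/3); meets ZE at R = (109/297, 47/330)
R = Z + t·(E−Z) with t = 91/55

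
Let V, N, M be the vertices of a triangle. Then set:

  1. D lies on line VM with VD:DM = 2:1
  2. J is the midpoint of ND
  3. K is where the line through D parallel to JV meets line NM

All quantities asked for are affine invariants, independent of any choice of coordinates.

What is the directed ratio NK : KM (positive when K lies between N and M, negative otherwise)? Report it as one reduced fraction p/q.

Assign V = (0, 0), N = (1, 0), M = (0, 1) — the answer is frame-independent, so this choice is without loss of generality.
1. D lies on line VM with VD:DM = 2:1 ⇒ D = (0, 2/3)
2. J is the midpoint of ND ⇒ J = (1/2, 1/3)
3. K is where the line through D parallel to JV meets line NM ⇒ K = (1/5, 4/5)
K = N + t·(M−N) with t = 4/5, so NK:KM = t:(1−t) = 4/5:1/5

NK:KM = 4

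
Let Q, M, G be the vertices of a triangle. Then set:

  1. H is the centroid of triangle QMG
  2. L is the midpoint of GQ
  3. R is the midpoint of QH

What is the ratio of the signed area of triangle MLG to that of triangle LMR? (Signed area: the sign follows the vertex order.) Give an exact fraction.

Assign Q = (0, 0), M = (1, 0), G = (0, 1) — the answer is frame-independent, so this choice is without loss of generality.
1. H is the centroid of triangle QMG ⇒ H = (1/3, 1/3)
2. L is the midpoint of GQ ⇒ L = (0, 1/2)
3. R is the midpoint of QH ⇒ R = (1/6, 1/6)
2·[MLG] = -1/2, 2·[LMR] = -1/4
[MLG]:[LMR] = -1/2:-1/4 = 2

[MLG]:[LMR] = 2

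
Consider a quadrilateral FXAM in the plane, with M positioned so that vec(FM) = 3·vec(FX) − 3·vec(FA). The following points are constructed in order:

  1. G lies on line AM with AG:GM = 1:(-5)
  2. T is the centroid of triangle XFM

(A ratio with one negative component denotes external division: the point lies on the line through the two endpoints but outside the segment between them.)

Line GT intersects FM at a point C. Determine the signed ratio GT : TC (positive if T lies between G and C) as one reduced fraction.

GT:TC = 11/4

Assign F = (0, 0), X = (1, 0), A = (0, 1), M = (3, -3) — the answer is frame-independent, so this choice is without loss of generality.
1. G lies on line AM with AG:GM = 1:(-5) ⇒ G = (-3/4, 2)
2. T is the centroid of triangle XFM ⇒ T = (4/3, -1)
line GT meets FM at C = (23/11, -23/11)
T = G + t·(C−G) with t = 11/15, so GT:TC = 11/15:4/15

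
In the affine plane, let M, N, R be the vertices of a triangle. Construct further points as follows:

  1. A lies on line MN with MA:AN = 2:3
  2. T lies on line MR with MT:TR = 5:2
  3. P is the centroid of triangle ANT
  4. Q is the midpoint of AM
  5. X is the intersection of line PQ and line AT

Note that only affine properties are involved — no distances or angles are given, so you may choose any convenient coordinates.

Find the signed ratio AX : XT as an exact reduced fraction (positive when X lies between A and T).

Choose coordinates M = (0, 0), N = (1, 0), R = (0, 1).
1. A lies on line MN with MA:AN = 2:3 ⇒ A = (2/5, 0)
2. T lies on line MR with MT:TR = 5:2 ⇒ T = (0, 5/7)
3. P is the centroid of triangle ANT ⇒ P = (7/15, 5/21)
4. Q is the midpoint of AM ⇒ Q = (1/5, 0)
5. X is the intersection of line PQ and line AT ⇒ X = (1/3, 5/42)
X = A + t·(T−A) with t = 1/6, so AX:XT = t:(1−t) = 1/6:5/6

AX:XT = 1/5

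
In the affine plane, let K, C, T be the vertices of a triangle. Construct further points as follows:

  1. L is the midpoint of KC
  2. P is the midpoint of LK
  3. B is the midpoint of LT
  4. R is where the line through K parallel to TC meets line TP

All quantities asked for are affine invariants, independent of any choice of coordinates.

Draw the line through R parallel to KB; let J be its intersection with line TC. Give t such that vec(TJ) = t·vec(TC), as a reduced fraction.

t = 2/3

Set K = (0, 0), C = (1, 0), T = (0, 1); any affine frame gives the same invariant.
1. L is the midpoint of KC ⇒ L = (1/2, 0)
2. P is the midpoint of LK ⇒ P = (1/4, 0)
3. B is the midpoint of LT ⇒ B = (1/4, 1/2)
4. R is where the line through K parallel to TC meets line TP ⇒ R = (1/3, -1/3)
through R parallel to KB: direction (1/4, 1/2); meets TC at J = (2/3, 1/3)
J = T + t·(C−T) with t = 2/3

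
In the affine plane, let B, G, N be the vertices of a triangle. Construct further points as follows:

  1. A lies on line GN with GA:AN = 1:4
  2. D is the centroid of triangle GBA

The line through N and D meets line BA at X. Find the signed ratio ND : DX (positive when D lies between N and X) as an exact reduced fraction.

Choose coordinates B = (0, 0), G = (1, 0), N = (0, 1).
1. A lies on line GN with GA:AN = 1:4 ⇒ A = (4/5, 1/5)
2. D is the centroid of triangle GBA ⇒ D = (3/5, 1/15)
line ND meets BA at X = (36/65, 9/65)
D = N + t·(X−N) with t = 13/12, so ND:DX = 13/12:-1/12

ND:DX = -13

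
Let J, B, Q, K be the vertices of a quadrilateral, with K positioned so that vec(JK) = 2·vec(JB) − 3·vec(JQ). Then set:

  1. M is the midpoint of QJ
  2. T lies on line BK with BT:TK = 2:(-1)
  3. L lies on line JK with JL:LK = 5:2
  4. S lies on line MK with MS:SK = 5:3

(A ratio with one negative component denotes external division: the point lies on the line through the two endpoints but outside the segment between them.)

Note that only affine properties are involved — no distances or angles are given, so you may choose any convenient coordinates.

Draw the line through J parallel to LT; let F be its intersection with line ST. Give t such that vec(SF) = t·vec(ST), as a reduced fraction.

Set J = (0, 0), B = (1, 0), Q = (0, 1), K = (2, -3); any affine frame gives the same invariant.
1. M is the midpoint of QJ ⇒ M = (0, 1/2)
2. T lies on line BK with BT:TK = 2:(-1) ⇒ T = (3, -6)
3. L lies on line JK with JL:LK = 5:2 ⇒ L = (10/7, -15/7)
4. S lies on line MK with MS:SK = 5:3 ⇒ S = (5/4, -27/16)
through J parallel to LT: direction (11/7, -27/7); meets ST at F = (143, -351)
F = S + t·(T−S) with t = 81

t = 81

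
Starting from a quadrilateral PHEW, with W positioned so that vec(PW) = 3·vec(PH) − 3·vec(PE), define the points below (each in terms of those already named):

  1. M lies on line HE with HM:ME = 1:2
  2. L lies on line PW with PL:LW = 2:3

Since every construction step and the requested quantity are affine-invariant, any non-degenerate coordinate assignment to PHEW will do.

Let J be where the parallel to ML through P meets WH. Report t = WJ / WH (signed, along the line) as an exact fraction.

Assign P = (0, 0), H = (1, 0), E = (0, 1), W = (3, -3) — the answer is frame-independent, so this choice is without loss of generality.
1. M lies on line HE with HM:ME = 1:2 ⇒ M = (2/3, 1/3)
2. L lies on line PW with PL:LW = 2:3 ⇒ L = (6/5, -6/5)
through P parallel to ML: direction (8/15, -23/15); meets WH at J = (-12/11, 69/22)
J = W + t·(H−W) with t = 45/22

t = 45/22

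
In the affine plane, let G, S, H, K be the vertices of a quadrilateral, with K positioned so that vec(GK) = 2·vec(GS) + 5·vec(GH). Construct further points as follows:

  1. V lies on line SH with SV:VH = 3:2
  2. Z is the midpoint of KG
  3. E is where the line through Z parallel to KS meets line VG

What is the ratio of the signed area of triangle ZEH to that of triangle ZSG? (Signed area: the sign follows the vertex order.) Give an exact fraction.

Choose coordinates G = (0, 0), S = (1, 0), H = (0, 1), K = (2, 5).
1. V lies on line SH with SV:VH = 3:2 ⇒ V = (2/5, 3/5)
2. Z is the midpoint of KG ⇒ Z = (1, 5/2)
3. E is where the line through Z parallel to KS meets line VG ⇒ E = (5/7, 15/14)
2·[ZEH] = -1, 2·[ZSG] = -5/2
[ZEH]:[ZSG] = -1:-5/2 = 2/5

[ZEH]:[ZSG] = 2/5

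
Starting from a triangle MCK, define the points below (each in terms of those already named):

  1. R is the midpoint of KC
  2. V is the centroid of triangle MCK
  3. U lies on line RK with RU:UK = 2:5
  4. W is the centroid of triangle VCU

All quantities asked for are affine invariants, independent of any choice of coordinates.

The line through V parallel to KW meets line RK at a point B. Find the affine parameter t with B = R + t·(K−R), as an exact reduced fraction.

Set M = (0, 0), C = (1, 0), K = (0, 1); any affine frame gives the same invariant.
1. R is the midpoint of KC ⇒ R = (1/2, 1/2)
2. V is the centroid of triangle MCK ⇒ V = (1/3, 1/3)
3. U lies on line RK with RU:UK = 2:5 ⇒ U = (5/14, 9/14)
4. W is the centroid of triangle VCU ⇒ W = (71/126, 41/126)
through V parallel to KW: direction (71/126, -85/126); meets RK at B = (-19/14, 33/14)
B = R + t·(K−R) with t = 26/7

t = 26/7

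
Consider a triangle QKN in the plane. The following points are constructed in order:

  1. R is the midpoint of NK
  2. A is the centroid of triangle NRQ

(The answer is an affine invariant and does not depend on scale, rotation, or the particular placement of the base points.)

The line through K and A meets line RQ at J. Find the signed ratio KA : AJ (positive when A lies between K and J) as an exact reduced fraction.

Assign Q = (0, 0), K = (1, 0), N = (0, 1) — the answer is frame-independent, so this choice is without loss of generality.
1. R is the midpoint of NK ⇒ R = (1/2, 1/2)
2. A is the centroid of triangle NRQ ⇒ A = (1/6, 1/2)
line KA meets RQ at J = (3/8, 3/8)
A = K + t·(J−K) with t = 4/3, so KA:AJ = 4/3:-1/3

KA:AJ = -4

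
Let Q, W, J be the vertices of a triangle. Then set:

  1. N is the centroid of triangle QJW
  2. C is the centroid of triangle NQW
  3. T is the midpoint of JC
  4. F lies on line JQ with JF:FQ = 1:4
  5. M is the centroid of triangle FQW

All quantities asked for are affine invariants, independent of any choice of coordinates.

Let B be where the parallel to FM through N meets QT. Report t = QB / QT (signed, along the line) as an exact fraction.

t = 39/41

Work in coordinates with Q = (0, 0), W = (1, 0), J = (0, 1).
1. N is the centroid of triangle QJW ⇒ N = (1/3, 1/3)
2. C is the centroid of triangle NQW ⇒ C = (4/9, 1/9)
3. T is the midpoint of JC ⇒ T = (2/9, 5/9)
4. F lies on line JQ with JF:FQ = 1:4 ⇒ F = (0, 4/5)
5. M is the centroid of triangle FQW ⇒ M = (1/3, 4/15)
through N parallel to FM: direction (1/3, -8/15); meets QT at B = (26/123, 65/123)
B = Q + t·(T−Q) with t = 39/41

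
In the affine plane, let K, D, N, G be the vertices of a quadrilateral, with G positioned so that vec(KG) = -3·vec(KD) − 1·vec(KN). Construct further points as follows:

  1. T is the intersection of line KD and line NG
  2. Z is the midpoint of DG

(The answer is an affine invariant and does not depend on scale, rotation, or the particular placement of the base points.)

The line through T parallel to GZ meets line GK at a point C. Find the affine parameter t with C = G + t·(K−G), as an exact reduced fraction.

Assign K = (0, 0), D = (1, 0), N = (0, 1), G = (-3, -1) — the answer is frame-independent, so this choice is without loss of generality.
1. T is the intersection of line KD and line NG ⇒ T = (-3/2, 0)
2. Z is the midpoint of DG ⇒ Z = (-1, -1/2)
through T parallel to GZ: direction (2, 1/2); meets GK at C = (9/2, 3/2)
C = G + t·(K−G) with t = 5/2

t = 5/2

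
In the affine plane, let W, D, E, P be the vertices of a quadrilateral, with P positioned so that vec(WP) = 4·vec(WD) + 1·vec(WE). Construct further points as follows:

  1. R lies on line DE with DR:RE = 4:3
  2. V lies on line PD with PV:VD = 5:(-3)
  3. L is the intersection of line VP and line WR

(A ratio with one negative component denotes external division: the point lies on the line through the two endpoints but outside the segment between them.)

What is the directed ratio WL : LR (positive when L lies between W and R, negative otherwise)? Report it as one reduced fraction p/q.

Choose coordinates W = (0, 0), D = (1, 0), E = (0, 1), P = (4, 1).
1. R lies on line DE with DR:RE = 4:3 ⇒ R = (3/7, 4/7)
2. V lies on line PD with PV:VD = 5:(-3) ⇒ V = (-7/2, -3/2)
3. L is the intersection of line VP and line WR ⇒ L = (-1/3, -4/9)
L = W + t·(R−W) with t = -7/9, so WL:LR = t:(1−t) = -7/9:16/9

WL:LR = -7/16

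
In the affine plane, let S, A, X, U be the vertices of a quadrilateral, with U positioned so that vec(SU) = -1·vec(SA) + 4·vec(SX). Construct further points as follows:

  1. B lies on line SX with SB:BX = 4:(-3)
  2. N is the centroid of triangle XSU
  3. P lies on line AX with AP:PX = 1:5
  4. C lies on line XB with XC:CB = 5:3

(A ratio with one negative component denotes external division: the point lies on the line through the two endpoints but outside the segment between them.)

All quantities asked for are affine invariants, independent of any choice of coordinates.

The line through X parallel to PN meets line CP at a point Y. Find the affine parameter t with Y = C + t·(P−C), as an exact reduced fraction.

Assign S = (0, 0), A = (1, 0), X = (0, 1), U = (-1, 4) — the answer is frame-independent, so this choice is without loss of generality.
1. B lies on line SX with SB:BX = 4:(-3) ⇒ B = (0, 4)
2. N is the centroid of triangle XSU ⇒ N = (-1/3, 5/3)
3. P lies on line AX with AP:PX = 1:5 ⇒ P = (5/6, 1/6)
4. C lies on line XB with XC:CB = 5:3 ⇒ C = (0, 23/8)
through X parallel to PN: direction (-7/6, 3/2); meets CP at Y = (21/22, -5/22)
Y = C + t·(P−C) with t = 63/55

t = 63/55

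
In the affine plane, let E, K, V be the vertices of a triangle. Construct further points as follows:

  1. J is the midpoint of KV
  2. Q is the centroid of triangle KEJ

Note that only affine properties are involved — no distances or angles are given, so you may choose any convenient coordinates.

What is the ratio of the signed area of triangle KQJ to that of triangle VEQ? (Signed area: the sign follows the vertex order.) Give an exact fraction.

[KQJ]:[VEQ] = -1/3

Assign E = (0, 0), K = (1, 0), V = (0, 1) — the answer is frame-independent, so this choice is without loss of generality.
1. J is the midpoint of KV ⇒ J = (1/2, 1/2)
2. Q is the centroid of triangle KEJ ⇒ Q = (1/2, 1/6)
2·[KQJ] = -1/6, 2·[VEQ] = 1/2
[KQJ]:[VEQ] = -1/6:1/2 = -1/3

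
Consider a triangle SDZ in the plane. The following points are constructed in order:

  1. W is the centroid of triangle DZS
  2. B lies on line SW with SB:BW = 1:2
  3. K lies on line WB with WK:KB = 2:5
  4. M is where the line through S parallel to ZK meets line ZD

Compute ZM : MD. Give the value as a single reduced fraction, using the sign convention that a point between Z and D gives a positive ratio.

Work in coordinates with S = (0, 0), D = (1, 0), Z = (0, 1).
1. W is the centroid of triangle DZS ⇒ W = (1/3, 1/3)
2. B lies on line SW with SB:BW = 1:2 ⇒ B = (1/9, 1/9)
3. K lies on line WB with WK:KB = 2:5 ⇒ K = (17/63, 17/63)
4. M is where the line through S parallel to ZK meets line ZD ⇒ M = (-17/29, 46/29)
M = Z + t·(D−Z) with t = -17/29, so ZM:MD = t:(1−t) = -17/29:46/29

ZM:MD = -17/46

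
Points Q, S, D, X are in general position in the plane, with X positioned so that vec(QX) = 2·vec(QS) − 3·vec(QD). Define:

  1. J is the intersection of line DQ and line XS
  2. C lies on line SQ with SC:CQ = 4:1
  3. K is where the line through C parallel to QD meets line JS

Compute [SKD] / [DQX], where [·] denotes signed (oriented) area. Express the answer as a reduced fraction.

[SKD]:[DQX] = 4/5

Choose coordinates Q = (0, 0), S = (1, 0), D = (0, 1), X = (2, -3).
1. J is the intersection of line DQ and line XS ⇒ J = (0, 3)
2. C lies on line SQ with SC:CQ = 4:1 ⇒ C = (1/5, 0)
3. K is where the line through C parallel to QD meets line JS ⇒ K = (1/5, 12/5)
2·[SKD] = 8/5, 2·[DQX] = 2
[SKD]:[DQX] = 8/5:2 = 4/5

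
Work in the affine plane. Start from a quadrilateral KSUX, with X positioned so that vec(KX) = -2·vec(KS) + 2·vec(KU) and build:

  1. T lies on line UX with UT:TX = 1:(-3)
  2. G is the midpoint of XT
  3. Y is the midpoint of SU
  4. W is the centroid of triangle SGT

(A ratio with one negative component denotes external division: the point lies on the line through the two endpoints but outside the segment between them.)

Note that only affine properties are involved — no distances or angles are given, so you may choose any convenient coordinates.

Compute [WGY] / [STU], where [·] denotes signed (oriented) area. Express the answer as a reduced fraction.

Assign K = (0, 0), S = (1, 0), U = (0, 1), X = (-2, 2) — the answer is frame-independent, so this choice is without loss of generality.
1. T lies on line UX with UT:TX = 1:(-3) ⇒ T = (1, 1/2)
2. G is the midpoint of XT ⇒ G = (-1/2, 5/4)
3. Y is the midpoint of SU ⇒ Y = (1/2, 1/2)
4. W is the centroid of triangle SGT ⇒ W = (1/2, 7/12)
2·[WGY] = 1/12, 2·[STU] = 1/2
[WGY]:[STU] = 1/12:1/2 = 1/6

[WGY]:[STU] = 1/6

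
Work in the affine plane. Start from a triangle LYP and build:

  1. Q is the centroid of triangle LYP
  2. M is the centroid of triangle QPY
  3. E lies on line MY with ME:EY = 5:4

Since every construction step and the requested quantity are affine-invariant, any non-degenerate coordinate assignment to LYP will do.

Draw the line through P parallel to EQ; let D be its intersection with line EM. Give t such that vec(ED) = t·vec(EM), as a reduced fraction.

t = 19/5

Assign L = (0, 0), Y = (1, 0), P = (0, 1) — the answer is frame-independent, so this choice is without loss of generality.
1. Q is the centroid of triangle LYP ⇒ Q = (1/3, 1/3)
2. M is the centroid of triangle QPY ⇒ M = (4/9, 4/9)
3. E lies on line MY with ME:EY = 5:4 ⇒ E = (61/81, 16/81)
through P parallel to EQ: direction (-34/81, 11/81); meets EM at D = (-34/81, 92/81)
D = E + t·(M−E) with t = 19/5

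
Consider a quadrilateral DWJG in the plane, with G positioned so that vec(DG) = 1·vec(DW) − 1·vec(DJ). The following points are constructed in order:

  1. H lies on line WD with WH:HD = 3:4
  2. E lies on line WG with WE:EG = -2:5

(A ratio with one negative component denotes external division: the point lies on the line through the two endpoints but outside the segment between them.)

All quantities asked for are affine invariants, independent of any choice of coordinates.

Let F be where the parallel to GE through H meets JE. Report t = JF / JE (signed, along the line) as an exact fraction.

t = 4/7

Work in coordinates with D = (0, 0), W = (1, 0), J = (0, 1), G = (1, -1).
1. H lies on line WD with WH:HD = 3:4 ⇒ H = (4/7, 0)
2. E lies on line WG with WE:EG = -2:5 ⇒ E = (1, 2/3)
through H parallel to GE: direction (0, 5/3); meets JE at F = (4/7, 17/21)
F = J + t·(E−J) with t = 4/7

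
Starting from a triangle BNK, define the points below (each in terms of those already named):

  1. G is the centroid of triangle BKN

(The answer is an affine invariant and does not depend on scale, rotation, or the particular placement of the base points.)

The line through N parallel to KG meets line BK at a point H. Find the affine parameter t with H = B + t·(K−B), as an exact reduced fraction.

t = 2

Set B = (0, 0), N = (1, 0), K = (0, 1); any affine frame gives the same invariant.
1. G is the centroid of triangle BKN ⇒ G = (1/3, 1/3)
through N parallel to KG: direction (1/3, -2/3); meets BK at H = (0, 2)
H = B + t·(K−B) with t = 2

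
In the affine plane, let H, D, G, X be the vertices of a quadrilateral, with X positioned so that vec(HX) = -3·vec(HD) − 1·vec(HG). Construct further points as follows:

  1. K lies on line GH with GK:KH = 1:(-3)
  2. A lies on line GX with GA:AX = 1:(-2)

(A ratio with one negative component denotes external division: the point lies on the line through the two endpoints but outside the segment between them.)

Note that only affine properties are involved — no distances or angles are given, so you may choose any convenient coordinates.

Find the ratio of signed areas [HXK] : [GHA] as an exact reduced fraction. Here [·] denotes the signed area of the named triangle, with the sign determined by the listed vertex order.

[HXK]:[GHA] = -3/2

Work in coordinates with H = (0, 0), D = (1, 0), G = (0, 1), X = (-3, -1).
1. K lies on line GH with GK:KH = 1:(-3) ⇒ K = (0, 3/2)
2. A lies on line GX with GA:AX = 1:(-2) ⇒ A = (3, 3)
2·[HXK] = -9/2, 2·[GHA] = 3
[HXK]:[GHA] = -9/2:3 = -3/2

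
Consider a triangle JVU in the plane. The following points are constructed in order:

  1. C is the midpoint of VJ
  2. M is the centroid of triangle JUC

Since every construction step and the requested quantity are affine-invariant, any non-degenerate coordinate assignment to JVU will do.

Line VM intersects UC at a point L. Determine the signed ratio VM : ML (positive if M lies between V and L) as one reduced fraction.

VM:ML = -4

Choose coordinates J = (0, 0), V = (1, 0), U = (0, 1).
1. C is the midpoint of VJ ⇒ C = (1/2, 0)
2. M is the centroid of triangle JUC ⇒ M = (1/6, 1/3)
line VM meets UC at L = (3/8, 1/4)
M = V + t·(L−V) with t = 4/3, so VM:ML = 4/3:-1/3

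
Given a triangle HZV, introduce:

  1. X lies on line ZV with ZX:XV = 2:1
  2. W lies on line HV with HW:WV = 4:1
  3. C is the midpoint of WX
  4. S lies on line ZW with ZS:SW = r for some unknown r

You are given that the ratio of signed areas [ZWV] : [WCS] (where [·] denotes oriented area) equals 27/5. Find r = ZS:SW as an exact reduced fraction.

r = 4/5

Work in coordinates with H = (0, 0), Z = (1, 0), V = (0, 1).
1. X lies on line ZV with ZX:XV = 2:1 ⇒ X = (1/3, 2/3)
2. W lies on line HV with HW:WV = 4:1 ⇒ W = (0, 4/5)
3. C is the midpoint of WX ⇒ C = (1/6, 11/15)
4. With ZS:SW = r, write λ = r/(r+1) so S = Z + λ·(W−Z); S is affine-linear in λ
Every point depending on S is an affine combination of S and λ-independent points, so each such coordinate is linear in λ; the λ² term in each signed area is a multiple of (W−Z)×(W−Z) = 0, so 2·[ZWV] and 2·[WCS] are each linear in λ. Evaluating at λ=0 and λ=1:
  2·[ZWV] = -1/5,   2·[WCS] = 1/15·λ − 1/15
So [ZWV]:[WCS] = (-1/5) / (1/15·λ − 1/15). Setting this equal to 27/5:
  -1/5 = 27/5·(1/15·λ − 1/15)  ⇒  λ = 4/9
Then r = λ/(1−λ) = (4/9)/(5/9) = 4/5. Check: with r = 4/5, S = (5/9, 16/45) and [ZWV]:[WCS] = 27/5 as required.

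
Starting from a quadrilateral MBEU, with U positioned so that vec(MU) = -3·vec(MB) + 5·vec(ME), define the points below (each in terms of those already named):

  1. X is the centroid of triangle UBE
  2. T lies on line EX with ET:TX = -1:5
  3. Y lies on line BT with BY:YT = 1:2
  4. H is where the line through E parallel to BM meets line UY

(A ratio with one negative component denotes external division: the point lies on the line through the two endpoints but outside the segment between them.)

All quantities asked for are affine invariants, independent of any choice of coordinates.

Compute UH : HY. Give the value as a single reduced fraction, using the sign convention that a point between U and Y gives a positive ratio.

Assign M = (0, 0), B = (1, 0), E = (0, 1), U = (-3, 5) — the answer is frame-independent, so this choice is without loss of generality.
1. X is the centroid of triangle UBE ⇒ X = (-2/3, 2)
2. T lies on line EX with ET:TX = -1:5 ⇒ T = (1/6, 3/4)
3. Y lies on line BT with BY:YT = 1:2 ⇒ Y = (13/18, 1/4)
4. H is where the line through E parallel to BM meets line UY ⇒ H = (23/171, 1)
H = U + t·(Y−U) with t = 16/19, so UH:HY = t:(1−t) = 16/19:3/19

UH:HY = 16/3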